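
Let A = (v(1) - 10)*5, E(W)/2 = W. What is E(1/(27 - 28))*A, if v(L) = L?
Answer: 90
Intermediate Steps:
E(W) = 2*W
A = -45 (A = (1 - 10)*5 = -9*5 = -45)
E(1/(27 - 28))*A = (2/(27 - 28))*(-45) = (2/(-1))*(-45) = (2*(-1))*(-45) = -2*(-45) = 90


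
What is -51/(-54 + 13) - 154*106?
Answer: -669233/41 ≈ -16323.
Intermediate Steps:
-51/(-54 + 13) - 154*106 = -51/(-41) - 16324 = -51*(-1/41) - 16324 = 51/41 - 16324 = -669233/41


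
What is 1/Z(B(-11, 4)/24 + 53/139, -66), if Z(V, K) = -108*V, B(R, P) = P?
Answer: -139/8226 ≈ -0.016898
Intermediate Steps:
1/Z(B(-11, 4)/24 + 53/139, -66) = 1/(-108*(4/24 + 53/139)) = 1/(-108*(4*(1/24) + 53*(1/139))) = 1/(-108*(⅙ + 53/139)) = 1/(-108*457/834) = 1/(-8226/139) = -139/8226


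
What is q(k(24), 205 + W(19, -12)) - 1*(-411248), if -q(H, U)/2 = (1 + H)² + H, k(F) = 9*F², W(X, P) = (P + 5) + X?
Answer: -53367570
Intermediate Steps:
W(X, P) = 5 + P + X (W(X, P) = (5 + P) + X = 5 + P + X)
q(H, U) = -2*H - 2*(1 + H)² (q(H, U) = -2*((1 + H)² + H) = -2*(H + (1 + H)²) = -2*H - 2*(1 + H)²)
q(k(24), 205 + W(19, -12)) - 1*(-411248) = (-18*24² - 2*(1 + 9*24²)²) - 1*(-411248) = (-18*576 - 2*(1 + 9*576)²) + 411248 = (-2*5184 - 2*(1 + 5184)²) + 411248 = (-10368 - 2*5185²) + 411248 = (-10368 - 2*26884225) + 411248 = (-10368 - 53768450) + 411248 = -53778818 + 411248 = -53367570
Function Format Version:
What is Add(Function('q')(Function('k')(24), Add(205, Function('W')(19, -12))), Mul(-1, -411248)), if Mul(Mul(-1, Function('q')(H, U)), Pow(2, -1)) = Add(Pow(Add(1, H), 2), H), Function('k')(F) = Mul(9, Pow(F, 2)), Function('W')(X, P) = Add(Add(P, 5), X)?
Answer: -53367570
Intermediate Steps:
Function('W')(X, P) = Add(5, P, X) (Function('W')(X, P) = Add(Add(5, P), X) = Add(5, P, X))
Function('q')(H, U) = Add(Mul(-2, H), Mul(-2, Pow(Add(1, H), 2))) (Function('q')(H, U) = Mul(-2, Add(Pow(Add(1, H), 2), H)) = Mul(-2, Add(H, Pow(Add(1, H), 2))) = Add(Mul(-2, H), Mul(-2, Pow(Add(1, H), 2))))
Add(Function('q')(Function('k')(24), Add(205, Function('W')(19, -12))), Mul(-1, -411248)) = Add(Add(Mul(-2, Mul(9, Pow(24, 2))), Mul(-2, Pow(Add(1, Mul(9, Pow(24, 2))), 2))), Mul(-1, -411248)) = Add(Add(Mul(-2, Mul(9, 576)), Mul(-2, Pow(Add(1, Mul(9, 576)), 2))), 411248) = Add(Add(Mul(-2, 5184), Mul(-2, Pow(Add(1, 5184), 2))), 411248) = Add(Add(-10368, Mul(-2, Pow(5185, 2))), 411248) = Add(Add(-10368, Mul(-2, 26884225)), 411248) = Add(Add(-10368, -53768450), 411248) = Add(-53778818, 411248) = -53367570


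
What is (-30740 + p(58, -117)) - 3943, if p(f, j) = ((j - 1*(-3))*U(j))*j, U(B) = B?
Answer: -1595229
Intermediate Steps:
p(f, j) = j²*(3 + j) (p(f, j) = ((j - 1*(-3))*j)*j = ((j + 3)*j)*j = ((3 + j)*j)*j = (j*(3 + j))*j = j²*(3 + j))
(-30740 + p(58, -117)) - 3943 = (-30740 + (-117)²*(3 - 117)) - 3943 = (-30740 + 13689*(-114)) - 3943 = (-30740 - 1560546) - 3943 = -1591286 - 3943 = -1595229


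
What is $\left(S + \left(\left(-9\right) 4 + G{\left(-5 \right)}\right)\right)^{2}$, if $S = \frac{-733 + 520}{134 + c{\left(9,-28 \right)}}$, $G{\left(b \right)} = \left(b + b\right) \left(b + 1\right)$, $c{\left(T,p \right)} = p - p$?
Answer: $\frac{104329}{17956} \approx 5.8103$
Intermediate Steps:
$c{\left(T,p \right)} = 0$
$G{\left(b \right)} = 2 b \left(1 + b\right)$
$S = - \frac{213}{134}$ ($S = \frac{-733 + 520}{134 + 0} = - \frac{213}{134} \approx -1.5896$)
$\left(S + \left(\left(-9\right) 4 + G{\left(-5 \right)}\right)\right)^{2} = \left(- \frac{213}{134} - \left(36 + 10 \left(1 - 5\right)\right)\right)^{2} = \left(- \frac{213}{134} - \left(36 + 10 \left(-4\right)\right)\right)^{2} = \left(- \frac{213}{134} + \left(-36 + 40\right)\right)^{2} = \left(- \frac{213}{134} + 4\right)^{2} = \left(\frac{323}{134}\right)^{2} = \frac{104329}{17956}$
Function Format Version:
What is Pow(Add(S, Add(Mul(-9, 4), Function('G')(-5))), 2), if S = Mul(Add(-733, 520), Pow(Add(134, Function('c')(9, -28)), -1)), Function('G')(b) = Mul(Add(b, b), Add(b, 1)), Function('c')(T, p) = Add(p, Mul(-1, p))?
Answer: Rational(104329, 17956) ≈ 5.8103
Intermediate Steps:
Function('c')(T, p) = 0
Function('G')(b) = Mul(2, b, Add(1, b)) (Function('G')(b) = Mul(Mul(2, b), Add(1, b)) = Mul(2, b, Add(1, b)))
S = Rational(-213, 134) (S = Mul(Add(-733, 520), Pow(Add(134, 0), -1)) = Mul(-213, Pow(134, -1)) = Mul(-213, Rational(1, 134)) = Rational(-213, 134) ≈ -1.5896)
Pow(Add(S, Add(Mul(-9, 4), Function('G')(-5))), 2) = Pow(Add(Rational(-213, 134), Add(Mul(-9, 4), Mul(2, -5, Add(1, -5)))), 2) = Pow(Add(Rational(-213, 134), Add(-36, Mul(2, -5, -4))), 2) = Pow(Add(Rational(-213, 134), Add(-36, 40)), 2) = Pow(Add(Rational(-213, 134), 4), 2) = Pow(Rational(323, 134), 2) = Rational(104329, 17956)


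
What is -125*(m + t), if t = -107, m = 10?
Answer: 12125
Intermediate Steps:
-125*(m + t) = -125*(10 - 107) = -125*(-97) = 12125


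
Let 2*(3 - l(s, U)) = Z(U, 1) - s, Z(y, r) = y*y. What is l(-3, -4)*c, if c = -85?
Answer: 1105/2 ≈ 552.50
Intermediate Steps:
Z(y, r) = y²
l(s, U) = 3 + s/2 - U²/2 (l(s, U) = 3 - (U² - s)/2 = 3 + (s/2 - U²/2) = 3 + s/2 - U²/2)
l(-3, -4)*c = (3 + (½)*(-3) - ½*(-4)²)*(-85) = (3 - 3/2 - ½*16)*(-85) = (3 - 3/2 - 8)*(-85) = -13/2*(-85) = 1105/2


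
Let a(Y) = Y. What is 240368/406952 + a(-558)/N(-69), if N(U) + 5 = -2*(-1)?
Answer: 9491680/50869 ≈ 186.59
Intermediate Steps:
N(U) = -3 (N(U) = -5 - 2*(-1) = -5 + 2 = -3)
240368/406952 + a(-558)/N(-69) = 240368/406952 - 558/(-3) = 240368*(1/406952) - 558*(-1/3) = 30046/50869 + 186 = 9491680/50869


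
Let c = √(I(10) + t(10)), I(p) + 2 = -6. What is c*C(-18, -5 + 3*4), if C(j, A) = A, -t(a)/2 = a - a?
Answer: 14*I*√2 ≈ 19.799*I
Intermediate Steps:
I(p) = -8 (I(p) = -2 - 6 = -8)
t(a) = 0 (t(a) = -2*(a - a) = -2*0 = 0)
c = 2*I*√2 (c = √(-8 + 0) = √(-8) = 2*I*√2 ≈ 2.8284*I)
c*C(-18, -5 + 3*4) = (2*I*√2)*(-5 + 3*4) = (2*I*√2)*(-5 + 12) = (2*I*√2)*7 = 14*I*√2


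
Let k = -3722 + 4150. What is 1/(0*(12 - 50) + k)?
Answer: 1/428 ≈ 0.0023364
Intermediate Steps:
k = 428
1/(0*(12 - 50) + k) = 1/(0*(12 - 50) + 428) = 1/(0*(-38) + 428) = 1/(0 + 428) = 1/428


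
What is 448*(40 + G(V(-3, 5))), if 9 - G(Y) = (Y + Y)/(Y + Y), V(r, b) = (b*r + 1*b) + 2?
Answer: 21504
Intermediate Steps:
V(r, b) = 2 + b + b*r (V(r, b) = (b*r + b) + 2 = (b + b*r) + 2 = 2 + b + b*r)
G(Y) = 8 (G(Y) = 9 - (Y + Y)/(Y + Y) = 9 - 2*Y/(2*Y) = 9 - 2*Y*1/(2*Y) = 9 - 1*1 = 9 - 1 = 8)
448*(40 + G(V(-3, 5))) = 448*(40 + 8) = 448*48 = 21504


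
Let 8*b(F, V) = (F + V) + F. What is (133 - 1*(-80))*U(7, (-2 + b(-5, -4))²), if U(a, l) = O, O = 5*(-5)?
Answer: -5325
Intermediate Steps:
b(F, V) = F/4 + V/8 (b(F, V) = ((F + V) + F)/8 = (V + 2*F)/8 = F/4 + V/8)
O = -25
U(a, l) = -25
(133 - 1*(-80))*U(7, (-2 + b(-5, -4))²) = (133 - 1*(-80))*(-25) = (133 + 80)*(-25) = 213*(-25) = -5325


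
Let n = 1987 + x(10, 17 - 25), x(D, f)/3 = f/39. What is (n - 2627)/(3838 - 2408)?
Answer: -4164/9295 ≈ -0.44798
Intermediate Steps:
x(D, f) = f/13 (x(D, f) = 3*(f/39) = f/13)
n = 25823/13 (n = 1987 + (17 - 25)/13 = 1987 + (1/13)*(-8) = 1987 - 8/13 = 25823/13 ≈ 1986.4)
(n - 2627)/(3838 - 2408) = (25823/13 - 2627)/(3838 - 2408) = -8328/13/1430 = -8328/13*1/1430 = -4164/9295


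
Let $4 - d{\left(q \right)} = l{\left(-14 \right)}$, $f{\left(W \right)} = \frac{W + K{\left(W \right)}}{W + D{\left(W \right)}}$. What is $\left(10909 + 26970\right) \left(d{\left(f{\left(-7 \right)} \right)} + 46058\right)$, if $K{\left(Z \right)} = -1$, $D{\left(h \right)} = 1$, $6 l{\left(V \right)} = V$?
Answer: $\frac{5234612647}{3} \approx 1.7449 \cdot 10^{9}$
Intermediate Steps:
$l{\left(V \right)} = \frac{V}{6}$
$f{\left(W \right)} = \frac{-1 + W}{1 + W}$ ($f{\left(W \right)} = \frac{W - 1}{W + 1} = \frac{-1 + W}{1 + W}$)
$d{\left(q \right)} = \frac{19}{3}$ ($d{\left(q \right)} = 4 - \frac{1}{6} \left(-14\right) = 4 - - \frac{7}{3} = 4 + \frac{7}{3} = \frac{19}{3}$)
$\left(10909 + 26970\right) \left(d{\left(f{\left(-7 \right)} \right)} + 46058\right) = \left(10909 + 26970\right) \left(\frac{19}{3} + 46058\right) = 37879 \cdot \frac{138193}{3} = \frac{5234612647}{3}$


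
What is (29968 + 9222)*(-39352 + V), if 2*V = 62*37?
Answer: -1497253950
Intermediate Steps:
V = 1147 (V = (62*37)/2 = (½)*2294 = 1147)
(29968 + 9222)*(-39352 + V) = (29968 + 9222)*(-39352 + 1147) = 39190*(-38205) = -1497253950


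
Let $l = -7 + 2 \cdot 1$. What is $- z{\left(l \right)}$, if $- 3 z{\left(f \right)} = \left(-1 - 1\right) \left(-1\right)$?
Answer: $\frac{2}{3} \approx 0.66667$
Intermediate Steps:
$l = -5$ ($l = -7 + 2 = -5$)
$z{\left(f \right)} = - \frac{2}{3}$ ($z{\left(f \right)} = - \frac{\left(-1 - 1\right) \left(-1\right)}{3} = - \frac{\left(-2\right) \left(-1\right)}{3} = \left(- \frac{1}{3}\right) 2 = - \frac{2}{3}$)
$- z{\left(l \right)} = \left(-1\right) \left(- \frac{2}{3}\right) = \frac{2}{3}$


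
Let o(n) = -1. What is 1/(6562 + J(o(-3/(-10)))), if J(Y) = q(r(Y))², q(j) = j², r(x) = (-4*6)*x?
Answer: 1/338338 ≈ 2.9556e-6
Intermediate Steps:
r(x) = -24*x
J(Y) = 331776*Y⁴ (J(Y) = ((-24*Y)²)² = (576*Y²)² = 331776*Y⁴)
1/(6562 + J(o(-3/(-10)))) = 1/(6562 + 331776*(-1)⁴) = 1/(6562 + 331776*1) = 1/(6562 + 331776) = 1/338338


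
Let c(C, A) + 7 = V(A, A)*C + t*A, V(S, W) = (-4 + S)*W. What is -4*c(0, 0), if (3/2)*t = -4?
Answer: 28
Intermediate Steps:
t = -8/3 (t = (⅔)*(-4) = -8/3 ≈ -2.6667)
V(S, W) = W*(-4 + S)
c(C, A) = -7 - 8*A/3 + A*C*(-4 + A) (c(C, A) = -7 + ((A*(-4 + A))*C - 8*A/3) = -7 + (A*C*(-4 + A) - 8*A/3) = -7 + (-8*A/3 + A*C*(-4 + A)) = -7 - 8*A/3 + A*C*(-4 + A))
-4*c(0, 0) = -4*(-7 - 8/3*0 + 0*0*(-4 + 0)) = -4*(-7 + 0 + 0*0*(-4)) = -4*(-7 + 0 + 0) = -4*(-7) = 28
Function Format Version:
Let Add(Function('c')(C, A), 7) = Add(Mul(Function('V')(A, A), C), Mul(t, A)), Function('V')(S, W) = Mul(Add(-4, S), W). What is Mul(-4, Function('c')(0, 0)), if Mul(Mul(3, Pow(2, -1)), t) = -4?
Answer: 28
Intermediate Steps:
t = Rational(-8, 3) (t = Mul(Rational(2, 3), -4) = Rational(-8, 3) ≈ -2.6667)
Function('V')(S, W) = Mul(W, Add(-4, S))
Function('c')(C, A) = Add(-7, Mul(Rational(-8, 3), A), Mul(A, C, Add(-4, A))) (Function('c')(C, A) = Add(-7, Add(Mul(Mul(A, Add(-4, A)), C), Mul(Rational(-8, 3), A))) = Add(-7, Add(Mul(A, C, Add(-4, A)), Mul(Rational(-8, 3), A))) = Add(-7, Add(Mul(Rational(-8, 3), A), Mul(A, C, Add(-4, A)))) = Add(-7, Mul(Rational(-8, 3), A), Mul(A, C, Add(-4, A))))
Mul(-4, Function('c')(0, 0)) = Mul(-4, Add(-7, Mul(Rational(-8, 3), 0), Mul(0, 0, Add(-4, 0)))) = Mul(-4, Add(-7, 0, Mul(0, 0, -4))) = Mul(-4, Add(-7, 0, 0)) = Mul(-4, -7) = 28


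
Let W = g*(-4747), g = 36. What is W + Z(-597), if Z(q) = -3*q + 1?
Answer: -169100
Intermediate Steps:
Z(q) = 1 - 3*q
W = -170892 (W = 36*(-4747) = -170892)
W + Z(-597) = -170892 + (1 - 3*(-597)) = -170892 + (1 + 1791) = -170892 + 1792 = -169100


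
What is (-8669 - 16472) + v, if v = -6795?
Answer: -31936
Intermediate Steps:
(-8669 - 16472) + v = (-8669 - 16472) - 6795 = -25141 - 6795 = -31936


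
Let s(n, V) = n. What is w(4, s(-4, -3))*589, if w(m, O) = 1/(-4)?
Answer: -589/4 ≈ -147.25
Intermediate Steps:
w(m, O) = -¼
w(4, s(-4, -3))*589 = -¼*589 = -589/4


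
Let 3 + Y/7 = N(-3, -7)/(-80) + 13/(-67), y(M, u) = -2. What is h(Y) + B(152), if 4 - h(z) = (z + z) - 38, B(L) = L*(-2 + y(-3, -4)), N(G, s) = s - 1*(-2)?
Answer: -279877/536 ≈ -522.16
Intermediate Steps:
N(G, s) = 2 + s (N(G, s) = s + 2 = 2 + s)
B(L) = -4*L (B(L) = L*(-2 - 2) = L*(-4) = -4*L)
Y = -23499/1072 (Y = -21 + 7*((2 - 7)/(-80) + 13/(-67)) = -21 + 7*(-5*(-1/80) + 13*(-1/67)) = -21 + 7*(1/16 - 13/67) = -21 + 7*(-141/1072) = -21 - 987/1072 = -23499/1072 ≈ -21.921)
h(z) = 42 - 2*z (h(z) = 4 - ((z + z) - 38) = 4 - (2*z - 38) = 4 - (-38 + 2*z) = 4 + (38 - 2*z) = 42 - 2*z)
h(Y) + B(152) = (42 - 2*(-23499/1072)) - 4*152 = (42 + 23499/536) - 608 = 46011/536 - 608 = -279877/536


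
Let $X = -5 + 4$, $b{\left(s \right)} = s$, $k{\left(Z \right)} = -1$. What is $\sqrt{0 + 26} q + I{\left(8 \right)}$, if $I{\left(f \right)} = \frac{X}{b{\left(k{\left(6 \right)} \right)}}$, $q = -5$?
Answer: $1 - 5 \sqrt{26} \approx -24.495$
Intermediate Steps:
$X = -1$
$I{\left(f \right)} = 1$ ($I{\left(f \right)} = - \frac{1}{-1} = \left(-1\right) \left(-1\right) = 1$)
$\sqrt{0 + 26} q + I{\left(8 \right)} = \sqrt{0 + 26} \left(-5\right) + 1 = \sqrt{26} \left(-5\right) + 1 = - 5 \sqrt{26} + 1 = 1 - 5 \sqrt{26}$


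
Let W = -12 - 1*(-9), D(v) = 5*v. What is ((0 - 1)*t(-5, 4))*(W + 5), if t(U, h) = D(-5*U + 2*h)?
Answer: -330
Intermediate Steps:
t(U, h) = -25*U + 10*h (t(U, h) = 5*(-5*U + 2*h) = -25*U + 10*h)
W = -3 (W = -12 + 9 = -3)
((0 - 1)*t(-5, 4))*(W + 5) = ((0 - 1)*(-25*(-5) + 10*4))*(-3 + 5) = -(125 + 40)*2 = -1*165*2 = -165*2 = -330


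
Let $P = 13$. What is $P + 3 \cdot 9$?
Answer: $40$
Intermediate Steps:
$P + 3 \cdot 9 = 13 + 3 \cdot 9 = 13 + 27 = 40$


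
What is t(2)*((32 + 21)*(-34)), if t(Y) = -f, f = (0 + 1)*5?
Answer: 9010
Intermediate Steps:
f = 5 (f = 1*5 = 5)
t(Y) = -5 (t(Y) = -1*5 = -5)
t(2)*((32 + 21)*(-34)) = -5*(32 + 21)*(-34) = -265*(-34) = -5*(-1802) = 9010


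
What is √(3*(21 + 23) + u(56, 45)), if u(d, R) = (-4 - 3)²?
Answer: √181 ≈ 13.454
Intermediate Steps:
u(d, R) = 49 (u(d, R) = (-7)² = 49)
√(3*(21 + 23) + u(56, 45)) = √(3*(21 + 23) + 49) = √(3*44 + 49) = √(132 + 49) = √181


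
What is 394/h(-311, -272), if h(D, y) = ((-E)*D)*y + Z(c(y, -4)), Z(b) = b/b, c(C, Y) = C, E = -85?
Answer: 394/7190321 ≈ 5.4796e-5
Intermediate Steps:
Z(b) = 1
h(D, y) = 1 + 85*D*y (h(D, y) = ((-1*(-85))*D)*y + 1 = (85*D)*y + 1 = 85*D*y + 1 = 1 + 85*D*y)
394/h(-311, -272) = 394/(1 + 85*(-311)*(-272)) = 394/(1 + 7190320) = 394/7190321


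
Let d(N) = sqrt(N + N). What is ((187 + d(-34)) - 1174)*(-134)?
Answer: 132258 - 268*I*sqrt(17) ≈ 1.3226e+5 - 1105.0*I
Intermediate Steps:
d(N) = sqrt(2)*sqrt(N) (d(N) = sqrt(2*N) = sqrt(2)*sqrt(N))
((187 + d(-34)) - 1174)*(-134) = ((187 + sqrt(2)*sqrt(-34)) - 1174)*(-134) = ((187 + sqrt(2)*(I*sqrt(34))) - 1174)*(-134) = ((187 + 2*I*sqrt(17)) - 1174)*(-134) = (-987 + 2*I*sqrt(17))*(-134) = 132258 - 268*I*sqrt(17)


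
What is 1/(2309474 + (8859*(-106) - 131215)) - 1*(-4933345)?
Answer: 6113425790726/1239205 ≈ 4.9333e+6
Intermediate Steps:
1/(2309474 + (8859*(-106) - 131215)) - 1*(-4933345) = 1/(2309474 + (-939054 - 131215)) + 4933345 = 1/(2309474 - 1070269) + 4933345 = 1/1239205 + 4933345 = 6113425790726/1239205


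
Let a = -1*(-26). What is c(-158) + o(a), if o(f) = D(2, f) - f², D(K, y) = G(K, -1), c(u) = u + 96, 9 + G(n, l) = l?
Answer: -748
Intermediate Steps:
G(n, l) = -9 + l
c(u) = 96 + u
a = 26
D(K, y) = -10 (D(K, y) = -9 - 1 = -10)
o(f) = -10 - f²
c(-158) + o(a) = (96 - 158) + (-10 - 1*26²) = -62 + (-10 - 1*676) = -62 + (-10 - 676) = -62 - 686 = -748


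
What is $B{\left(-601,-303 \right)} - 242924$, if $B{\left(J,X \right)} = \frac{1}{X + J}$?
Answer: $- \frac{219603297}{904} \approx -2.4292 \cdot 10^{5}$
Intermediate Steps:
$B{\left(J,X \right)} = \frac{1}{J + X}$
$B{\left(-601,-303 \right)} - 242924 = \frac{1}{-601 - 303} - 242924 = \frac{1}{-904} - 242924 = - \frac{1}{904} - 242924 = - \frac{219603297}{904}$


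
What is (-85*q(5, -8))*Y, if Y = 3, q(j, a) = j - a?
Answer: -3315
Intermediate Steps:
(-85*q(5, -8))*Y = -85*(5 - 1*(-8))*3 = -85*(5 + 8)*3 = -85*13*3 = -1105*3 = -3315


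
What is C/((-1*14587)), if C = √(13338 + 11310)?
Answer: -2*√6162/14587 ≈ -0.010763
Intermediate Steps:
C = 2*√6162 (C = √24648 = 2*√6162 ≈ 157.00)
C/((-1*14587)) = (2*√6162)/((-1*14587)) = (2*√6162)/(-14587) = (2*√6162)*(-1/14587) = -2*√6162/14587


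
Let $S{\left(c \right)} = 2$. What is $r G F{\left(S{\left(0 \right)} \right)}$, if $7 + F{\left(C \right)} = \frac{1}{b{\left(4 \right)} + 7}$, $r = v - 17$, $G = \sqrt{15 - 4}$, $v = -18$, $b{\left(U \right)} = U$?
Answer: $\frac{2660 \sqrt{11}}{11} \approx 802.02$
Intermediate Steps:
$G = \sqrt{11} \approx 3.3166$
$r = -35$ ($r = -18 - 17 = -35$)
$F{\left(C \right)} = - \frac{76}{11}$ ($F{\left(C \right)} = -7 + \frac{1}{4 + 7} = -7 + \frac{1}{11} = - \frac{76}{11}$)
$r G F{\left(S{\left(0 \right)} \right)} = - 35 \sqrt{11} \left(- \frac{76}{11}\right) = \frac{2660 \sqrt{11}}{11}$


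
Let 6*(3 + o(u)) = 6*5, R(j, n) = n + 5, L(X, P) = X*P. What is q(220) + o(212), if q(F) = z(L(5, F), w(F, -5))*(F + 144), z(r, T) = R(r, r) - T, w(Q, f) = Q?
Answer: 322142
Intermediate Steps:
L(X, P) = P*X
R(j, n) = 5 + n
o(u) = 2 (o(u) = -3 + (6*5)/6 = -3 + (⅙)*30 = -3 + 5 = 2)
z(r, T) = 5 + r - T (z(r, T) = (5 + r) - T = 5 + r - T)
q(F) = (5 + 4*F)*(144 + F) (q(F) = (5 + F*5 - F)*(F + 144) = (5 + 5*F - F)*(144 + F) = (5 + 4*F)*(144 + F))
q(220) + o(212) = (5 + 4*220)*(144 + 220) + 2 = (5 + 880)*364 + 2 = 885*364 + 2 = 322140 + 2 = 322142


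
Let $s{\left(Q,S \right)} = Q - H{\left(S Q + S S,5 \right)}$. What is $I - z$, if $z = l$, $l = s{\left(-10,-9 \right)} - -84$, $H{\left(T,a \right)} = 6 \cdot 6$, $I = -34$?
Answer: $-72$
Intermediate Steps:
$H{\left(T,a \right)} = 36$
$s{\left(Q,S \right)} = -36 + Q$ ($s{\left(Q,S \right)} = Q - 36 = -36 + Q$)
$l = 38$ ($l = \left(-36 - 10\right) - -84 = -46 + 84 = 38$)
$z = 38$
$I - z = -34 - 38 = -72$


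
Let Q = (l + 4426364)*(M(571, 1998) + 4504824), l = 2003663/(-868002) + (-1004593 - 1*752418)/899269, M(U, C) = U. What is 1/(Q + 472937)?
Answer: 780567290538/15566462804311849640472991 ≈ 5.0144e-14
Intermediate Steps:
l = -3326921084369/780567290538 (l = 2003663*(-1/868002) + (-1004593 - 752418)*(1/899269) = -2003663/868002 - 1757011*1/899269 = -2003663/868002 - 1757011/899269 = -3326921084369/780567290538 ≈ -4.2622)
Q = 15566462435152696955302885/780567290538 (Q = (-3326921084369/780567290538 + 4426364)*(571 + 4504824) = (3455071627493859463/780567290538)*4505395 = 15566462435152696955302885/780567290538 ≈ 1.9943e+13)
1/(Q + 472937) = 1/(15566462435152696955302885/780567290538 + 472937) = 1/(15566462804311849640472991/780567290538) = 780567290538/15566462804311849640472991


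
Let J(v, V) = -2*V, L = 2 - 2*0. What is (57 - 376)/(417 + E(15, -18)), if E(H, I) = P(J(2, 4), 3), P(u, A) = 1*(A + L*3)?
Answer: -319/426 ≈ -0.74883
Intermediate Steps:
L = 2 (L = 2 + 0 = 2)
P(u, A) = 6 + A (P(u, A) = 1*(A + 2*3) = 1*(A + 6) = 1*(6 + A) = 6 + A)
E(H, I) = 9 (E(H, I) = 6 + 3 = 9)
(57 - 376)/(417 + E(15, -18)) = (57 - 376)/(417 + 9) = -319/426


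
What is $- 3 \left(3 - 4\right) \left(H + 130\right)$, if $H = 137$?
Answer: $801$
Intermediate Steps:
$- 3 \left(3 - 4\right) \left(H + 130\right) = - 3 \left(3 - 4\right) \left(137 + 130\right) = - 3 \left(-1\right) 267 = - \left(-3\right) 267 = \left(-1\right) \left(-801\right) = 801$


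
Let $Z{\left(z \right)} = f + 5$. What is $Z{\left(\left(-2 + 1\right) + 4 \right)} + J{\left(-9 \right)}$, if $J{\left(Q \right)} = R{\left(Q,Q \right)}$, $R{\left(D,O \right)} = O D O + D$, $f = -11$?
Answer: $-744$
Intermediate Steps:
$Z{\left(z \right)} = -6$ ($Z{\left(z \right)} = -11 + 5 = -6$)
$R{\left(D,O \right)} = D + D O^{2}$ ($R{\left(D,O \right)} = D O O + D = D O^{2} + D = D + D O^{2}$)
$J{\left(Q \right)} = Q \left(1 + Q^{2}\right)$
$Z{\left(\left(-2 + 1\right) + 4 \right)} + J{\left(-9 \right)} = -6 + \left(-9 + \left(-9\right)^{3}\right) = -6 - 738 = -744$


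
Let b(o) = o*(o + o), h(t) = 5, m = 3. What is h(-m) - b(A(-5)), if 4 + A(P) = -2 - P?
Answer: 3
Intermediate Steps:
A(P) = -6 - P (A(P) = -4 + (-2 - P) = -6 - P)
b(o) = 2*o² (b(o) = o*(2*o) = 2*o²)
h(-m) - b(A(-5)) = 5 - 2*(-6 - 1*(-5))² = 5 - 2*(-6 + 5)² = 5 - 2*(-1)² = 5 - 2 = 3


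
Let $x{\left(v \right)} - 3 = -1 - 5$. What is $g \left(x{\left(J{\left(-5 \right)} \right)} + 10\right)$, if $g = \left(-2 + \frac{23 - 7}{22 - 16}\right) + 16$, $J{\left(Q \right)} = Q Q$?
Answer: $\frac{350}{3} \approx 116.67$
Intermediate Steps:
$J{\left(Q \right)} = Q^{2}$
$x{\left(v \right)} = -3$ ($x{\left(v \right)} = 3 - 6 = -3$)
$g = \frac{50}{3}$ ($g = \left(-2 + \frac{16}{6}\right) + 16 = \left(-2 + 16 \cdot \frac{1}{6}\right) + 16 = \left(-2 + \frac{8}{3}\right) + 16 = \frac{2}{3} + 16 = \frac{50}{3} \approx 16.667$)
$g \left(x{\left(J{\left(-5 \right)} \right)} + 10\right) = \frac{50 \left(-3 + 10\right)}{3} = \frac{50}{3} \cdot 7 = \frac{350}{3}$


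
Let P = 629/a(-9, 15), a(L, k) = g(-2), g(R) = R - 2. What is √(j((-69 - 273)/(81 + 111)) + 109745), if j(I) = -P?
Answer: √439609/2 ≈ 331.52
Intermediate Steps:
g(R) = -2 + R
a(L, k) = -4 (a(L, k) = -2 - 2 = -4)
P = -629/4 (P = 629/(-4) = 629*(-¼) = -629/4 ≈ -157.25)
j(I) = 629/4 (j(I) = -1*(-629/4) = 629/4)
√(j((-69 - 273)/(81 + 111)) + 109745) = √(629/4 + 109745) = √(439609/4) = √439609/2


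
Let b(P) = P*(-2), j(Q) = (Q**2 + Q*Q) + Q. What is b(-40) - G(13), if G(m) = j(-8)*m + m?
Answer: -1493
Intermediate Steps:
j(Q) = Q + 2*Q**2 (j(Q) = (Q**2 + Q**2) + Q = 2*Q**2 + Q = Q + 2*Q**2)
G(m) = 121*m (G(m) = (-8*(1 + 2*(-8)))*m + m = (-8*(1 - 16))*m + m = (-8*(-15))*m + m = 120*m + m = 121*m)
b(P) = -2*P
b(-40) - G(13) = -2*(-40) - 121*13 = 80 - 1*1573 = 80 - 1573 = -1493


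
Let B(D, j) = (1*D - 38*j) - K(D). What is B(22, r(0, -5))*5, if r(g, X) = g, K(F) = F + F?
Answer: -110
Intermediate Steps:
K(F) = 2*F
B(D, j) = -D - 38*j (B(D, j) = (1*D - 38*j) - 2*D = (D - 38*j) - 2*D = -D - 38*j)
B(22, r(0, -5))*5 = (-1*22 - 38*0)*5 = (-22 + 0)*5 = -22*5 = -110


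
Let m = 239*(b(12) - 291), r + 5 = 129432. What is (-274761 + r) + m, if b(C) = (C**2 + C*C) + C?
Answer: -143183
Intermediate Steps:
r = 129427 (r = -5 + 129432 = 129427)
b(C) = C + 2*C**2 (b(C) = (C**2 + C**2) + C = 2*C**2 + C = C + 2*C**2)
m = 2151 (m = 239*(12*(1 + 2*12) - 291) = 239*(12*(1 + 24) - 291) = 239*(12*25 - 291) = 239*(300 - 291) = 239*9 = 2151)
(-274761 + r) + m = (-274761 + 129427) + 2151 = -145334 + 2151 = -143183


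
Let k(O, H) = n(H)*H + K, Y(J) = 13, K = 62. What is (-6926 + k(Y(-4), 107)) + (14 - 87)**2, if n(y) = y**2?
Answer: 1223508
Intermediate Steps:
k(O, H) = 62 + H**3 (k(O, H) = H**2*H + 62 = H**3 + 62 = 62 + H**3)
(-6926 + k(Y(-4), 107)) + (14 - 87)**2 = (-6926 + (62 + 107**3)) + (14 - 87)**2 = (-6926 + (62 + 1225043)) + (-73)**2 = (-6926 + 1225105) + 5329 = 1218179 + 5329 = 1223508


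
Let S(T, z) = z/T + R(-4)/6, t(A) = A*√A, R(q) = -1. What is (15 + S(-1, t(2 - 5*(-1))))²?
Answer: 20269/36 - 623*√7/3 ≈ 13.593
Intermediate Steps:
t(A) = A^(3/2)
S(T, z) = -⅙ + z/T (S(T, z) = z/T - 1/6 = z/T - 1*⅙ = z/T - ⅙ = -⅙ + z/T)
(15 + S(-1, t(2 - 5*(-1))))² = (15 + ((2 - 5*(-1))^(3/2) - ⅙*(-1))/(-1))² = (15 - ((2 + 5)^(3/2) + ⅙))² = (15 - (7^(3/2) + ⅙))² = (15 - (7*√7 + ⅙))² = (15 - (⅙ + 7*√7))² = (15 + (-⅙ - 7*√7))² = (89/6 - 7*√7)²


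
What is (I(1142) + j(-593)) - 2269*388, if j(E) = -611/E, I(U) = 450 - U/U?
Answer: -521793728/593 ≈ -8.7992e+5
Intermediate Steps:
I(U) = 449 (I(U) = 450 - 1*1 = 450 - 1 = 449)
(I(1142) + j(-593)) - 2269*388 = (449 - 611/(-593)) - 2269*388 = (449 - 611*(-1/593)) - 880372 = (449 + 611/593) - 880372 = 266868/593 - 880372 = -521793728/593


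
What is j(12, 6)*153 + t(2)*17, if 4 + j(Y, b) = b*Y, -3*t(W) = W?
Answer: 31178/3 ≈ 10393.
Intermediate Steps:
t(W) = -W/3
j(Y, b) = -4 + Y*b (j(Y, b) = -4 + b*Y = -4 + Y*b)
j(12, 6)*153 + t(2)*17 = (-4 + 12*6)*153 - ⅓*2*17 = (-4 + 72)*153 - ⅔*17 = 68*153 - 34/3 = 10404 - 34/3 = 31178/3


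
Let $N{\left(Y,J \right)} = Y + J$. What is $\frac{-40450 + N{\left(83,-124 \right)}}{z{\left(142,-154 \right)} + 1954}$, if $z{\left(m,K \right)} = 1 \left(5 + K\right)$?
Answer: $- \frac{40491}{1805} \approx -22.433$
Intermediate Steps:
$z{\left(m,K \right)} = 5 + K$
$N{\left(Y,J \right)} = J + Y$
$\frac{-40450 + N{\left(83,-124 \right)}}{z{\left(142,-154 \right)} + 1954} = \frac{-40450 + \left(-124 + 83\right)}{\left(5 - 154\right) + 1954} = \frac{-40450 - 41}{-149 + 1954} = - \frac{40491}{1805}$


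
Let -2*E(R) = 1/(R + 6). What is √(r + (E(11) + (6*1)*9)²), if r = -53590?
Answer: I*√58582815/34 ≈ 225.12*I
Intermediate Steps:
E(R) = -1/(2*(6 + R)) (E(R) = -1/(2*(R + 6)) = -1/(2*(6 + R)))
√(r + (E(11) + (6*1)*9)²) = √(-53590 + (-1/(12 + 2*11) + (6*1)*9)²) = √(-53590 + (-1/(12 + 22) + 6*9)²) = √(-53590 + (-1/34 + 54)²) = √(-53590 + (1835/34)²) = √(-53590 + 3367225/1156) = √(-58582815/1156) = I*√58582815/34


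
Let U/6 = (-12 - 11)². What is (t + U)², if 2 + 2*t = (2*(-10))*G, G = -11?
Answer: 10778089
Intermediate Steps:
U = 3174 (U = 6*(-12 - 11)² = 6*(-23)² = 6*529 = 3174)
t = 109 (t = -1 + ((2*(-10))*(-11))/2 = -1 + (-20*(-11))/2 = -1 + (½)*220 = -1 + 110 = 109)
(t + U)² = (109 + 3174)² = 3283² = 10778089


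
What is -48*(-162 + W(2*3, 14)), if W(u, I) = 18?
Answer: 6912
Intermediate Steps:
-48*(-162 + W(2*3, 14)) = -48*(-162 + 18) = -48*(-144) = 6912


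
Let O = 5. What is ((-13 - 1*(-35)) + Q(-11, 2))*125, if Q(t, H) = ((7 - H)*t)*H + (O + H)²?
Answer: -4875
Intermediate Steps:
Q(t, H) = (5 + H)² + H*t*(7 - H) (Q(t, H) = ((7 - H)*t)*H + (5 + H)² = (t*(7 - H))*H + (5 + H)² = H*t*(7 - H) + (5 + H)² = (5 + H)² + H*t*(7 - H))
((-13 - 1*(-35)) + Q(-11, 2))*125 = ((-13 - 1*(-35)) + ((5 + 2)² - 1*(-11)*2² + 7*2*(-11)))*125 = ((-13 + 35) + (7² - 1*(-11)*4 - 154))*125 = (22 + (49 + 44 - 154))*125 = (22 - 61)*125 = -39*125 = -4875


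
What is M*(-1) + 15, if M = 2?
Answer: 13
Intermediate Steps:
M*(-1) + 15 = 2*(-1) + 15 = -2 + 15 = 13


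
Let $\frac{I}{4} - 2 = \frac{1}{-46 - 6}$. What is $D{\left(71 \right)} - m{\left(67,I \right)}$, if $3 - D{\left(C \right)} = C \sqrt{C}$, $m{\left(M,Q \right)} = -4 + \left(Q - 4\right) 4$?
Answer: $- \frac{113}{13} - 71 \sqrt{71} \approx -606.95$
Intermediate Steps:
$I = \frac{103}{13}$ ($I = 8 + \frac{4}{-46 - 6} = 8 + \frac{4}{-52} = 8 + 4 \left(- \frac{1}{52}\right) = 8 - \frac{1}{13} = \frac{103}{13} \approx 7.9231$)
$m{\left(M,Q \right)} = -20 + 4 Q$ ($m{\left(M,Q \right)} = -4 + \left(Q - 4\right) 4 = -4 + \left(-4 + Q\right) 4 = -4 + \left(-16 + 4 Q\right) = -20 + 4 Q$)
$D{\left(C \right)} = 3 - C^{\frac{3}{2}}$ ($D{\left(C \right)} = 3 - C \sqrt{C} = 3 - C^{\frac{3}{2}}$)
$D{\left(71 \right)} - m{\left(67,I \right)} = \left(3 - 71^{\frac{3}{2}}\right) - \left(-20 + 4 \cdot \frac{103}{13}\right) = \left(3 - 71 \sqrt{71}\right) - \left(-20 + \frac{412}{13}\right) = \left(3 - 71 \sqrt{71}\right) - \frac{152}{13} = - \frac{113}{13} - 71 \sqrt{71}$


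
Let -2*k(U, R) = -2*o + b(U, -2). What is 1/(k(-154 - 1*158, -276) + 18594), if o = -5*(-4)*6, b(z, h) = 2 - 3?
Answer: 2/37429 ≈ 5.3435e-5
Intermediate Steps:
b(z, h) = -1
o = 120 (o = 20*6 = 120)
k(U, R) = 241/2 (k(U, R) = -(-2*120 - 1)/2 = -(-240 - 1)/2 = -½*(-241) = 241/2)
1/(k(-154 - 1*158, -276) + 18594) = 1/(241/2 + 18594) = 1/(37429/2) = 2/37429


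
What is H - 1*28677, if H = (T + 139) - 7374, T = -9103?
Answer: -45015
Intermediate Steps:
H = -16338 (H = (-9103 + 139) - 7374 = -8964 - 7374 = -16338)
H - 1*28677 = -16338 - 1*28677 = -16338 - 28677 = -45015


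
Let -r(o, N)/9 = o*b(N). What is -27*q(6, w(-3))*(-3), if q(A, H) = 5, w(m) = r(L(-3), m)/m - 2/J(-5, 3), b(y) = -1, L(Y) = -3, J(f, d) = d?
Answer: 405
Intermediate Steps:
r(o, N) = 9*o (r(o, N) = -9*o*(-1) = -(-9)*o = 9*o)
w(m) = -⅔ - 27/m (w(m) = (9*(-3))/m - 2/3 = -27/m - 2*⅓ = -27/m - ⅔ = -⅔ - 27/m)
-27*q(6, w(-3))*(-3) = -27*5*(-3) = -135*(-3) = 405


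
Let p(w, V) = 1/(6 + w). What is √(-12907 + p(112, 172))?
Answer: 15*I*√798742/118 ≈ 113.61*I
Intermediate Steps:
√(-12907 + p(112, 172)) = √(-12907 + 1/(6 + 112)) = √(-12907 + 1/118) = √(-1523025/118) = 15*I*√798742/118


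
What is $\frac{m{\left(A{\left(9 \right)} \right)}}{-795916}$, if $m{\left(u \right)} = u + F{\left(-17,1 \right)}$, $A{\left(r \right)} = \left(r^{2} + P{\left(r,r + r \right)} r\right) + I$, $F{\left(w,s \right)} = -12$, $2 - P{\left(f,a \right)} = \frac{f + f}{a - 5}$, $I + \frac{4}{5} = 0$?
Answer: $- \frac{4793}{51734540} \approx -9.2646 \cdot 10^{-5}$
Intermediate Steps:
$I = - \frac{4}{5}$ ($I = - \frac{4}{5} + 0 = - \frac{4}{5} \approx -0.8$)
$P{\left(f,a \right)} = 2 - \frac{2 f}{-5 + a}$ ($P{\left(f,a \right)} = 2 - \frac{f + f}{a - 5} = 2 - \frac{2 f}{-5 + a}$)
$A{\left(r \right)} = - \frac{4}{5} + r^{2} + \frac{2 r \left(-5 + r\right)}{-5 + 2 r}$ ($A{\left(r \right)} = \left(r^{2} + \frac{2 \left(-5 + \left(r + r\right) - r\right)}{-5 + \left(r + r\right)} r\right) - \frac{4}{5} = \left(r^{2} + \frac{2 \left(-5 + 2 r - r\right)}{-5 + 2 r} r\right) - \frac{4}{5} = \left(r^{2} + \frac{2 \left(-5 + r\right)}{-5 + 2 r} r\right) - \frac{4}{5} = \left(r^{2} + \frac{2 r \left(-5 + r\right)}{-5 + 2 r}\right) - \frac{4}{5} = - \frac{4}{5} + r^{2} + \frac{2 r \left(-5 + r\right)}{-5 + 2 r}$)
$m{\left(u \right)} = -12 + u$ ($m{\left(u \right)} = u - 12 = -12 + u$)
$\frac{m{\left(A{\left(9 \right)} \right)}}{-795916} = \frac{-12 + \frac{20 - 522 - 15 \cdot 9^{2} + 10 \cdot 9^{3}}{5 \left(-5 + 2 \cdot 9\right)}}{-795916} = \left(-12 + \frac{20 - 522 - 1215 + 10 \cdot 729}{5 \left(-5 + 18\right)}\right) \left(- \frac{1}{795916}\right) = \left(-12 + \frac{20 - 522 - 1215 + 7290}{5 \cdot 13}\right) \left(- \frac{1}{795916}\right) = \left(-12 + \frac{1}{5} \cdot \frac{1}{13} \cdot 5573\right) \left(- \frac{1}{795916}\right) = \left(-12 + \frac{5573}{65}\right) \left(- \frac{1}{795916}\right) = \frac{4793}{65} \left(- \frac{1}{795916}\right) = - \frac{4793}{51734540}$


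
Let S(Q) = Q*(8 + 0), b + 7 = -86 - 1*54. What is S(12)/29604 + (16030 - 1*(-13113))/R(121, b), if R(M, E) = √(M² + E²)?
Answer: 8/2467 + 29143*√58/1450 ≈ 153.07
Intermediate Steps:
b = -147 (b = -7 + (-86 - 1*54) = -7 + (-86 - 54) = -7 - 140 = -147)
S(Q) = 8*Q (S(Q) = Q*8 = 8*Q)
R(M, E) = √(E² + M²)
S(12)/29604 + (16030 - 1*(-13113))/R(121, b) = (8*12)/29604 + (16030 - 1*(-13113))/(√((-147)² + 121²)) = 96*(1/29604) + (16030 + 13113)/(√(21609 + 14641)) = 8/2467 + 29143/(√36250) = 8/2467 + 29143/((25*√58)) = 8/2467 + 29143*(√58/1450) = 8/2467 + 29143*√58/1450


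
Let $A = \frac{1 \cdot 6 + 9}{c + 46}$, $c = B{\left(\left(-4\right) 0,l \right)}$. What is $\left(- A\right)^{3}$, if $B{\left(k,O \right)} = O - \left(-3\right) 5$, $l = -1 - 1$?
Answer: $- \frac{3375}{205379} \approx -0.016433$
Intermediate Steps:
$l = -2$ ($l = -1 - 1 = -2$)
$B{\left(k,O \right)} = 15 + O$ ($B{\left(k,O \right)} = O - -15 = O + 15 = 15 + O$)
$c = 13$ ($c = 15 - 2 = 13$)
$A = \frac{15}{59}$ ($A = \frac{1 \cdot 6 + 9}{13 + 46} = \frac{6 + 9}{59} = 15 \cdot \frac{1}{59} = \frac{15}{59} \approx 0.25424$)
$\left(- A\right)^{3} = \left(\left(-1\right) \frac{15}{59}\right)^{3} = \left(- \frac{15}{59}\right)^{3} = - \frac{3375}{205379}$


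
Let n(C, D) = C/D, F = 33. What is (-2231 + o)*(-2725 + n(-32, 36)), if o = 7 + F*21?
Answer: 37560023/9 ≈ 4.1733e+6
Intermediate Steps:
o = 700 (o = 7 + 33*21 = 7 + 693 = 700)
(-2231 + o)*(-2725 + n(-32, 36)) = (-2231 + 700)*(-2725 - 32/36) = -1531*(-2725 - 32*1/36) = -1531*(-2725 - 8/9) = -1531*(-24533/9) = 37560023/9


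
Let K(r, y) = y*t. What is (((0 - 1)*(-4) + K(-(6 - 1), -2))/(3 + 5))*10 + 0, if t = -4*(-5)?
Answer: -45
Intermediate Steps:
t = 20
K(r, y) = 20*y (K(r, y) = y*20 = 20*y)
(((0 - 1)*(-4) + K(-(6 - 1), -2))/(3 + 5))*10 + 0 = (((0 - 1)*(-4) + 20*(-2))/(3 + 5))*10 + 0 = ((-1*(-4) - 40)/8)*10 + 0 = ((4 - 40)*(1/8))*10 + 0 = -36*1/8*10 + 0 = -9/2*10 + 0 = -45 + 0 = -45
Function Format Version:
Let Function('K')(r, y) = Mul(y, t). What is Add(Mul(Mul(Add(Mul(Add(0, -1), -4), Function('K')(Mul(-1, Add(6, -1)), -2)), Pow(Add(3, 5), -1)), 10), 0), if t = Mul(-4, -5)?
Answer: -45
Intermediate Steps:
t = 20
Function('K')(r, y) = Mul(20, y) (Function('K')(r, y) = Mul(y, 20) = Mul(20, y))
Add(Mul(Mul(Add(Mul(Add(0, -1), -4), Function('K')(Mul(-1, Add(6, -1)), -2)), Pow(Add(3, 5), -1)), 10), 0) = Add(Mul(Mul(Add(Mul(Add(0, -1), -4), Mul(20, -2)), Pow(Add(3, 5), -1)), 10), 0) = Add(Mul(Mul(Add(Mul(-1, -4), -40), Pow(8, -1)), 10), 0) = Add(Mul(Mul(Add(4, -40), Rational(1, 8)), 10), 0) = Add(Mul(Mul(-36, Rational(1, 8)), 10), 0) = Add(Mul(Rational(-9, 2), 10), 0) = Add(-45, 0) = -45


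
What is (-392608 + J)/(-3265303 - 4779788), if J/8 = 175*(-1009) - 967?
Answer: 1812944/8045091 ≈ 0.22535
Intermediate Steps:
J = -1420336 (J = 8*(175*(-1009) - 967) = 8*(-176575 - 967) = 8*(-177542) = -1420336)
(-392608 + J)/(-3265303 - 4779788) = (-392608 - 1420336)/(-3265303 - 4779788) = -1812944/(-8045091) = -1812944*(-1/8045091) = 1812944/8045091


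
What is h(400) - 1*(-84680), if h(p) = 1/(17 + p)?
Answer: 35311561/417 ≈ 84680.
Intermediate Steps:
h(400) - 1*(-84680) = 1/(17 + 400) - 1*(-84680) = 1/417 + 84680 = 35311561/417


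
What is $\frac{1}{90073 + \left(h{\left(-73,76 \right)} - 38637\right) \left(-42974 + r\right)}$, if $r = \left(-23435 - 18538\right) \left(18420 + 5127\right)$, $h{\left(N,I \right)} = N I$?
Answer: $\frac{1}{43671623632998} \approx 2.2898 \cdot 10^{-14}$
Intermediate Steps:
$h{\left(N,I \right)} = I N$
$r = -988338231$ ($r = \left(-41973\right) 23547 = -988338231$)
$\frac{1}{90073 + \left(h{\left(-73,76 \right)} - 38637\right) \left(-42974 + r\right)} = \frac{1}{90073 + \left(76 \left(-73\right) - 38637\right) \left(-42974 - 988338231\right)} = \frac{1}{90073 + \left(-5548 - 38637\right) \left(-988381205\right)} = \frac{1}{90073 - -43671623542925} = \frac{1}{90073 + 43671623542925} = \frac{1}{43671623632998}$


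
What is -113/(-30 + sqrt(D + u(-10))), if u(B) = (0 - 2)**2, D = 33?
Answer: 3390/863 + 113*sqrt(37)/863 ≈ 4.7246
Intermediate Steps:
u(B) = 4 (u(B) = (-2)**2 = 4)
-113/(-30 + sqrt(D + u(-10))) = -113/(-30 + sqrt(33 + 4)) = -113/(-30 + sqrt(37))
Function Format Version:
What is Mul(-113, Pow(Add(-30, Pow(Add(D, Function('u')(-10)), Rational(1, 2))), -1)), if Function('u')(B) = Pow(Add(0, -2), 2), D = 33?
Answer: Add(Rational(3390, 863), Mul(Rational(113, 863), Pow(37, Rational(1, 2)))) ≈ 4.7246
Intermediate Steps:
Function('u')(B) = 4 (Function('u')(B) = Pow(-2, 2) = 4)
Mul(-113, Pow(Add(-30, Pow(Add(D, Function('u')(-10)), Rational(1, 2))), -1)) = Mul(-113, Pow(Add(-30, Pow(Add(33, 4), Rational(1, 2))), -1)) = Mul(-113, Pow(Add(-30, Pow(37, Rational(1, 2))), -1))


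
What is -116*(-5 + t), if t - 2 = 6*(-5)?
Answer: 3828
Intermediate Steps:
t = -28 (t = 2 + 6*(-5) = 2 - 30 = -28)
-116*(-5 + t) = -116*(-5 - 28) = -116*(-33) = -29*(-132) = 3828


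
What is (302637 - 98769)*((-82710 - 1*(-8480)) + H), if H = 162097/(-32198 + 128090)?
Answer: -120926021159307/7991 ≈ -1.5133e+10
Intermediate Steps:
H = 162097/95892 ≈ 1.6904
(302637 - 98769)*((-82710 - 1*(-8480)) + H) = (302637 - 98769)*((-82710 - 1*(-8480)) + 162097/95892) = 203868*((-82710 + 8480) + 162097/95892) = 203868*(-74230 + 162097/95892) = 203868*(-7117901063/95892) = -120926021159307/7991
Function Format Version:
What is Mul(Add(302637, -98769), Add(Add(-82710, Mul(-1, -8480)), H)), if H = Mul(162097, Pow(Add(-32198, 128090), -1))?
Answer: Rational(-120926021159307, 7991) ≈ -1.5133e+10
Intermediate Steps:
H = Rational(162097, 95892) (H = Mul(162097, Pow(95892, -1)) = Mul(162097, Rational(1, 95892)) = Rational(162097, 95892) ≈ 1.6904)
Mul(Add(302637, -98769), Add(Add(-82710, Mul(-1, -8480)), H)) = Mul(Add(302637, -98769), Add(Add(-82710, Mul(-1, -8480)), Rational(162097, 95892))) = Mul(203868, Add(Add(-82710, 8480), Rational(162097, 95892))) = Mul(203868, Add(-74230, Rational(162097, 95892))) = Mul(203868, Rational(-7117901063, 95892)) = Rational(-120926021159307, 7991)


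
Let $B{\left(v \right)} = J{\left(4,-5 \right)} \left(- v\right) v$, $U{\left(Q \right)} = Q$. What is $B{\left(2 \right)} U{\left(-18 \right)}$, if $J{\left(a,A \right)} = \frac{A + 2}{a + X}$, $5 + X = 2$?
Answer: $-216$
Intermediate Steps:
$X = -3$ ($X = -5 + 2 = -3$)
$J{\left(a,A \right)} = \frac{2 + A}{-3 + a}$ ($J{\left(a,A \right)} = \frac{A + 2}{a - 3} = \frac{2 + A}{-3 + a}$)
$B{\left(v \right)} = 3 v^{2}$ ($B{\left(v \right)} = \frac{2 - 5}{-3 + 4} \left(- v\right) v = 1^{-1} \left(-3\right) \left(- v\right) v = 1 \left(-3\right) \left(- v\right) v = - 3 \left(- v\right) v = 3 v v = 3 v^{2}$)
$B{\left(2 \right)} U{\left(-18 \right)} = 3 \cdot 2^{2} \left(-18\right) = 3 \cdot 4 \left(-18\right) = 12 \left(-18\right) = -216$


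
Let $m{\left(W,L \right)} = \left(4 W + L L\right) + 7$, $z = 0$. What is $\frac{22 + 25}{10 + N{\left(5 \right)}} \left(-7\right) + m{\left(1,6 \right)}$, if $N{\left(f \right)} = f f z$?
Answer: $\frac{141}{10} \approx 14.1$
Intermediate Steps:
$N{\left(f \right)} = 0$ ($N{\left(f \right)} = f f 0 = f^{2} \cdot 0 = 0$)
$m{\left(W,L \right)} = 7 + L^{2} + 4 W$ ($m{\left(W,L \right)} = \left(4 W + L^{2}\right) + 7 = \left(L^{2} + 4 W\right) + 7 = 7 + L^{2} + 4 W$)
$\frac{22 + 25}{10 + N{\left(5 \right)}} \left(-7\right) + m{\left(1,6 \right)} = \frac{22 + 25}{10 + 0} \left(-7\right) + \left(7 + 6^{2} + 4 \cdot 1\right) = \frac{47}{10} \left(-7\right) + \left(7 + 36 + 4\right) = 47 \cdot \frac{1}{10} \left(-7\right) + 47 = \frac{47}{10} \left(-7\right) + 47 = - \frac{329}{10} + 47 = \frac{141}{10}$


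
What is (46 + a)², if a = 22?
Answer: 4624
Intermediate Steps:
(46 + a)² = (46 + 22)² = 68² = 4624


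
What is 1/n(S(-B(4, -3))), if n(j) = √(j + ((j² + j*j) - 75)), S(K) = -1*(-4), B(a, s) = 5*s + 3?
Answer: -I*√39/39 ≈ -0.16013*I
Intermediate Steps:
B(a, s) = 3 + 5*s
S(K) = 4
n(j) = √(-75 + j + 2*j²) (n(j) = √(j + ((j² + j²) - 75)) = √(j + (2*j² - 75)) = √(j + (-75 + 2*j²)) = √(-75 + j + 2*j²))
1/n(S(-B(4, -3))) = 1/(√(-75 + 4 + 2*4²)) = 1/(√(-75 + 4 + 2*16)) = 1/(√(-75 + 4 + 32)) = 1/(√(-39)) = 1/(I*√39) = -I*√39/39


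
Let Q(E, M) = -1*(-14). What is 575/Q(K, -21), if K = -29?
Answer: 575/14 ≈ 41.071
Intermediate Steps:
Q(E, M) = 14
575/Q(K, -21) = 575/14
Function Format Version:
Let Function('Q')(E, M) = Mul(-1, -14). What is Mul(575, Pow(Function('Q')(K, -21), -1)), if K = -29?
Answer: Rational(575, 14) ≈ 41.071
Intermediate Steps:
Function('Q')(E, M) = 14
Mul(575, Pow(Function('Q')(K, -21), -1)) = Mul(575, Pow(14, -1)) = Mul(575, Rational(1, 14)) = Rational(575, 14)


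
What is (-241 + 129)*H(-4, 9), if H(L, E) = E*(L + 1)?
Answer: 3024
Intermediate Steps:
H(L, E) = E*(1 + L)
(-241 + 129)*H(-4, 9) = (-241 + 129)*(9*(1 - 4)) = -1008*(-3) = -112*(-27) = 3024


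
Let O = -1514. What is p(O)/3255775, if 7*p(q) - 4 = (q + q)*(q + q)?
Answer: 9168788/22790425 ≈ 0.40231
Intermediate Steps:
p(q) = 4/7 + 4*q²/7 (p(q) = 4/7 + ((q + q)*(q + q))/7 = 4/7 + ((2*q)*(2*q))/7 = 4/7 + (4*q²)/7 = 4/7 + 4*q²/7)
p(O)/3255775 = (4/7 + (4/7)*(-1514)²)/3255775 = (4/7 + (4/7)*2292196)*(1/3255775) = (4/7 + 9168784/7)*(1/3255775) = (9168788/7)*(1/3255775) = 9168788/22790425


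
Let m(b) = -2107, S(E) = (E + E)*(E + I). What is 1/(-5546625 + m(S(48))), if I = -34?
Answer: -1/5548732 ≈ -1.8022e-7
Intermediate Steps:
S(E) = 2*E*(-34 + E) (S(E) = (E + E)*(E - 34) = (2*E)*(-34 + E) = 2*E*(-34 + E))
1/(-5546625 + m(S(48))) = 1/(-5546625 - 2107) = 1/(-5548732) = -1/5548732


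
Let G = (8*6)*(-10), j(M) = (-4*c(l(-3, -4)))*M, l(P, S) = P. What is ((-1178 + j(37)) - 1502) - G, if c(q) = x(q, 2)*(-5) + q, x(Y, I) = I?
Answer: -276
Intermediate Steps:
c(q) = -10 + q (c(q) = 2*(-5) + q = -10 + q)
j(M) = 52*M (j(M) = (-4*(-10 - 3))*M = (-4*(-13))*M = 52*M)
G = -480 (G = 48*(-10) = -480)
((-1178 + j(37)) - 1502) - G = ((-1178 + 52*37) - 1502) - 1*(-480) = ((-1178 + 1924) - 1502) + 480 = (746 - 1502) + 480 = -756 + 480 = -276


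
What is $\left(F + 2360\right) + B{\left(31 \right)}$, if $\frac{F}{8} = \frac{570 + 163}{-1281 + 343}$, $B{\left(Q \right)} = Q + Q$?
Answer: $\frac{1132986}{469} \approx 2415.8$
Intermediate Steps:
$B{\left(Q \right)} = 2 Q$
$F = - \frac{2932}{469}$ ($F = 8 \frac{570 + 163}{-1281 + 343} = 8 \frac{733}{-938} = 8 \cdot 733 \left(- \frac{1}{938}\right) = 8 \left(- \frac{733}{938}\right) = - \frac{2932}{469} \approx -6.2516$)
$\left(F + 2360\right) + B{\left(31 \right)} = \left(- \frac{2932}{469} + 2360\right) + 2 \cdot 31 = \frac{1103908}{469} + 62 = \frac{1132986}{469}$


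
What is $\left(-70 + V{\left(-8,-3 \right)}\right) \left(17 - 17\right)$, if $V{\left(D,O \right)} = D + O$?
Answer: $0$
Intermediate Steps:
$\left(-70 + V{\left(-8,-3 \right)}\right) \left(17 - 17\right) = \left(-70 - 11\right) \left(17 - 17\right) = \left(-70 - 11\right) 0 = \left(-81\right) 0 = 0$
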